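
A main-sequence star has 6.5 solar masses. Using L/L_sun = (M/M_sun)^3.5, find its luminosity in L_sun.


L/L_sun = (M/M_sun)^3.5 = 6.5^3.5 = 700.1591

700.1591 L_sun


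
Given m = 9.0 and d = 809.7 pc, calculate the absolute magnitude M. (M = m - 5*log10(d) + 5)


M = m - 5*log10(d) + 5 = 9.0 - 5*log10(809.7) + 5 = -0.5416

-0.5416


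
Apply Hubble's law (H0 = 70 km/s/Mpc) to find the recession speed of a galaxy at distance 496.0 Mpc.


v = H0 * d = 70 * 496.0 = 34720.0

34720.0 km/s


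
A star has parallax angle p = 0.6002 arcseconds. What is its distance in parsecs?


d = 1/p = 1/0.6002 = 1.6661

1.6661 pc


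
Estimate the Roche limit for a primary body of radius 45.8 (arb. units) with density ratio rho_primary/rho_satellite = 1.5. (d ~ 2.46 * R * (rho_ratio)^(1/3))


d_Roche = 2.46 * 45.8 * 1.5^(1/3) = 128.9727

128.9727


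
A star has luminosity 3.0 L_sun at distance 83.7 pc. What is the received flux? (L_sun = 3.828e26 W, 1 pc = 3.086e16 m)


F = L / (4*pi*d^2) = 1.148e+27 / (4*pi*(2.583e+18)^2) = 1.370e-11

1.370e-11 W/m^2


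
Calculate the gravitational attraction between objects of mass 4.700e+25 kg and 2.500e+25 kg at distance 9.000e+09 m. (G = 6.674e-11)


F = G*m1*m2/r^2 = 6.674e-11 * 4.700e+25 * 2.500e+25 / (9.000e+09)^2 = 6.674e-11 * 1.175e+51 / 8.100e+19 = 9.681e+20

9.681e+20 N


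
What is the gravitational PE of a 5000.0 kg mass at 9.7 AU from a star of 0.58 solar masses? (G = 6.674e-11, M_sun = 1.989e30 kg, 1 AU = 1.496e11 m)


M = 0.58 * 1.989e30 kg = 1.15362e+30 kg; r = 9.7 AU * 1.496e11 m/AU = 1.45112e+12 m. U = -GM*m/r = -(6.674e-11 * 1.15362e+30 * 5000.0) / 1.45112e+12 = -2.653e+11

-2.653e+11 J


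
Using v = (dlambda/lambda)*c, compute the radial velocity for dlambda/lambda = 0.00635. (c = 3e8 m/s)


v = (dlambda/lambda) * c = 0.00635 * 3e8 = 1.905e+06

1.905e+06 m/s


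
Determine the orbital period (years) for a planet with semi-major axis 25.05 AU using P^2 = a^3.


P = a^(3/2) = 25.05^1.5 = 125.3752

125.3752 years


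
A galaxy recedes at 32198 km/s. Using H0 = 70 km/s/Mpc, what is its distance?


d = v / H0 = 32198 / 70 = 459.9714

459.9714 Mpc


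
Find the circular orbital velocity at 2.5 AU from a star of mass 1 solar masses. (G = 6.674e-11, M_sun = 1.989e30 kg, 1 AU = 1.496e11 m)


v = sqrt(GM/r) = sqrt(6.674e-11 * 1.989e+30 / 3.740e+11) = 18839.7307

18839.7307 m/s


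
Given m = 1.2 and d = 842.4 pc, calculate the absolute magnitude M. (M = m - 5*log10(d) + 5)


M = m - 5*log10(d) + 5 = 1.2 - 5*log10(842.4) + 5 = -8.4276

-8.4276


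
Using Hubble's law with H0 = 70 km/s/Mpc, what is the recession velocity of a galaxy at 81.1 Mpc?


v = H0 * d = 70 * 81.1 = 5677.0

5677.0 km/s


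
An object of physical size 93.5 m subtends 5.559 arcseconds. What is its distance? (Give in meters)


D = size / theta_rad, theta_rad = 5.559 * pi/(180*3600) = 2.695e-05, D = 3.469e+06

3.469e+06 m


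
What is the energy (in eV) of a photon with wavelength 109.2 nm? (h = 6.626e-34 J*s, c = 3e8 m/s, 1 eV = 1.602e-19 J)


E = hc/lambda = 6.626e-34 * 3e8 / 1.092e-07 = 1.820e-18 J = 11.3629 eV

11.3629 eV


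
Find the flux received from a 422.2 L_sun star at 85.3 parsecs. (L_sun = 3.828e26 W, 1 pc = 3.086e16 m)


F = L / (4*pi*d^2) = 1.616e+29 / (4*pi*(2.632e+18)^2) = 1.856e-09

1.856e-09 W/m^2


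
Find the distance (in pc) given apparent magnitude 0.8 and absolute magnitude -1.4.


d = 10^((m - M + 5)/5) = 10^((0.8 - -1.4 + 5)/5) = 27.5423

27.5423 pc


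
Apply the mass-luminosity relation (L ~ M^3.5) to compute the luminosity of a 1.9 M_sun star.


L/L_sun = (M/M_sun)^3.5 = 1.9^3.5 = 9.4545

9.4545 L_sun


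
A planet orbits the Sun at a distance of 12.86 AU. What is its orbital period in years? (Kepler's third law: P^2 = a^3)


P = a^(3/2) = 12.86^1.5 = 46.117

46.117 years


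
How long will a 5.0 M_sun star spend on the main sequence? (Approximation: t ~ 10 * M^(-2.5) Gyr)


t = 10 * M^(-2.5) = 10 * 5.0^(-2.5) = 0.1789

0.1789 Gyr


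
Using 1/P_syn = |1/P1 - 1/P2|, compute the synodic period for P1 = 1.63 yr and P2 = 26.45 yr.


1/P_syn = |1/P1 - 1/P2| = |1/1.63 - 1/26.45| => P_syn = 1.737

1.737 years


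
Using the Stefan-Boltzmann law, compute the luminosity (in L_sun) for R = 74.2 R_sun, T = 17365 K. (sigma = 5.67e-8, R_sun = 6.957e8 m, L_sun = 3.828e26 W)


R = 74.2 * 6.957e8 m = 5.162094e+10 m. L = 4*pi*R^2*sigma*T^4 = 4*pi*(5.162094e+10)^2 * 5.67e-8 * 17365^4 = 1.726409793e+32 W. L/L_sun = 1.726409793e+32 / 3.828e26 = 450995.2436

450995.2436 L_sun


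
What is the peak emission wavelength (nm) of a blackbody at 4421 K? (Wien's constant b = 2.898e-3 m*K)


lam_max = b / T = 2.898e-3 / 4421 = 6.555e-07 m = 655.5078 nm

655.5078 nm


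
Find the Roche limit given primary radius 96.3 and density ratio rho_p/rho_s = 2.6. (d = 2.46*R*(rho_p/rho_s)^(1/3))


d_Roche = 2.46 * 96.3 * 2.6^(1/3) = 325.7511

325.7511


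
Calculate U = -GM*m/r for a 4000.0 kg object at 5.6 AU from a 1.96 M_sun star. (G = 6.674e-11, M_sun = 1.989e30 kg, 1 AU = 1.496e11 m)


M = 1.96 * 1.989e30 kg = 3.89844e+30 kg; r = 5.6 AU * 1.496e11 m/AU = 8.3776e+11 m. U = -GM*m/r = -(6.674e-11 * 3.89844e+30 * 4000.0) / 8.3776e+11 = -1.242e+12

-1.242e+12 J


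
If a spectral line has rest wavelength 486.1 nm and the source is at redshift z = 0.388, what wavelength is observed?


lam_obs = lam_emit * (1 + z) = 486.1 * (1 + 0.388) = 674.7068

674.7068 nm


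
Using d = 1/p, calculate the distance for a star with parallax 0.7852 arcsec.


d = 1/p = 1/0.7852 = 1.2736

1.2736 pc


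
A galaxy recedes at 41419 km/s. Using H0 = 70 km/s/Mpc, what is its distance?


d = v / H0 = 41419 / 70 = 591.7

591.7 Mpc


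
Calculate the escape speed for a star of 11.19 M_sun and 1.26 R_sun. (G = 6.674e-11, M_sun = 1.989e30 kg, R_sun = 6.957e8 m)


M = 11.19 * 1.989e30 kg = 2.225691e+31 kg; R = 1.26 * 6.957e8 m = 8.76582e+08 m. v_esc = sqrt(2GM/R) = sqrt(2 * 6.674e-11 * 2.225691e+31 / 8.76582e+08) = 1.841e+06

1.841e+06 m/s


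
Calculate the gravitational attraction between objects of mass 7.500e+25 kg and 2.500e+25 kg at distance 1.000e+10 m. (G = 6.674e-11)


F = G*m1*m2/r^2 = 6.674e-11 * 7.500e+25 * 2.500e+25 / (1.000e+10)^2 = 6.674e-11 * 1.875e+51 / 1.000e+20 = 1.251e+21

1.251e+21 N


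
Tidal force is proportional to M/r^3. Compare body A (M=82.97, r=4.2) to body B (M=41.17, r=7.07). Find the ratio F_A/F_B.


Ratio = (M1/r1^3) / (M2/r2^3) = (82.97/4.2^3) / (41.17/7.07^3) = 9.6128

9.6128


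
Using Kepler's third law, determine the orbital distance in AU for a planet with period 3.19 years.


a = P^(2/3) = 3.19^(2/3) = 2.167

2.167 AU


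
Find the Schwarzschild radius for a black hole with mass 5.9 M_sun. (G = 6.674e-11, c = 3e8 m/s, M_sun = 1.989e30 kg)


M = 5.9 * 1.989e30 kg = 1.17351e+31 kg. rs = 2GM/c^2 = 2 * 6.674e-11 * 1.17351e+31 / (3e8)^2 = 17404.4572

17404.4572 m


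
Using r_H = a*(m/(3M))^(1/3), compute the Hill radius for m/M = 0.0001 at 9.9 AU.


r_H = a * (m/3M)^(1/3) = 9.9 * (0.0001/3)^(1/3) = 0.3186

0.3186 AU


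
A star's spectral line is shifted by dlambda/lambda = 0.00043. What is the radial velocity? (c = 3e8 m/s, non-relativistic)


v = (dlambda/lambda) * c = 0.00043 * 3e8 = 129000.0

129000.0 m/s


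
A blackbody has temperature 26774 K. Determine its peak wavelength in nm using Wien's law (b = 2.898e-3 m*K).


lam_max = b / T = 2.898e-3 / 26774 = 1.082e-07 m = 108.2393 nm

108.2393 nm


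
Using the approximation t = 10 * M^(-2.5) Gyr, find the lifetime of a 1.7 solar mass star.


t = 10 * M^(-2.5) = 10 * 1.7^(-2.5) = 2.6539

2.6539 Gyr


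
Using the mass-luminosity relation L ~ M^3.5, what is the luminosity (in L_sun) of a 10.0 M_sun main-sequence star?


L/L_sun = (M/M_sun)^3.5 = 10.0^3.5 = 3162.2777

3162.2777 L_sun


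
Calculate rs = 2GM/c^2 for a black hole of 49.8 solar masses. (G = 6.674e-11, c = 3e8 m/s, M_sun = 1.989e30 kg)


M = 49.8 * 1.989e30 kg = 9.90522e+31 kg. rs = 2GM/c^2 = 2 * 6.674e-11 * 9.90522e+31 / (3e8)^2 = 146905.4184

146905.4184 m


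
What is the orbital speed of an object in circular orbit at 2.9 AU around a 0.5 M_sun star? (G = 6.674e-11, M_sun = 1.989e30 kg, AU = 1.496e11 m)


v = sqrt(GM/r) = sqrt(6.674e-11 * 9.945e+29 / 4.338e+11) = 12368.8892

12368.8892 m/s


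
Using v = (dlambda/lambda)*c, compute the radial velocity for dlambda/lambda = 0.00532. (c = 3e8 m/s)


v = (dlambda/lambda) * c = 0.00532 * 3e8 = 1.596e+06

1.596e+06 m/s


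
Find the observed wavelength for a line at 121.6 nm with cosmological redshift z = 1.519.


lam_obs = lam_emit * (1 + z) = 121.6 * (1 + 1.519) = 306.3104

306.3104 nm


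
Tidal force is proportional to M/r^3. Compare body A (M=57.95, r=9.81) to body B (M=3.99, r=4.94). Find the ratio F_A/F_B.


Ratio = (M1/r1^3) / (M2/r2^3) = (57.95/9.81^3) / (3.99/4.94^3) = 1.8546

1.8546


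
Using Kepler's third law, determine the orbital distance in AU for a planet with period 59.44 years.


a = P^(2/3) = 59.44^(2/3) = 15.2307

15.2307 AU


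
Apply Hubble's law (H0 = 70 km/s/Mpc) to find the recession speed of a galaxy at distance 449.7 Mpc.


v = H0 * d = 70 * 449.7 = 31479.0

31479.0 km/s


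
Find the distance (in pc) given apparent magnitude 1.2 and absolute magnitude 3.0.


d = 10^((m - M + 5)/5) = 10^((1.2 - 3.0 + 5)/5) = 4.3652

4.3652 pc


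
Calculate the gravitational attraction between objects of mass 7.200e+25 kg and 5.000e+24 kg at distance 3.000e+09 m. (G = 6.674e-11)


F = G*m1*m2/r^2 = 6.674e-11 * 7.200e+25 * 5.000e+24 / (3.000e+09)^2 = 6.674e-11 * 3.600e+50 / 9.000e+18 = 2.670e+21

2.670e+21 N


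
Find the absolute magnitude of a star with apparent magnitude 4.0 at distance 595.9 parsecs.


M = m - 5*log10(d) + 5 = 4.0 - 5*log10(595.9) + 5 = -4.8759

-4.8759


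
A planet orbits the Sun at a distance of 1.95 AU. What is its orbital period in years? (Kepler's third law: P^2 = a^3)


P = a^(3/2) = 1.95^1.5 = 2.723

2.723 years


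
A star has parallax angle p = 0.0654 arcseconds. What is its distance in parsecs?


d = 1/p = 1/0.0654 = 15.2905

15.2905 pc


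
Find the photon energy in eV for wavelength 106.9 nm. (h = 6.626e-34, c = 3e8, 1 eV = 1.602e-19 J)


E = hc/lambda = 6.626e-34 * 3e8 / 1.069e-07 = 1.859e-18 J = 11.6073 eV

11.6073 eV


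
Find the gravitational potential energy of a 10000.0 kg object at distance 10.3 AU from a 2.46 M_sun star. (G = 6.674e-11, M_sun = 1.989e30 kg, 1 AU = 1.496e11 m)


M = 2.46 * 1.989e30 kg = 4.89294e+30 kg; r = 10.3 AU * 1.496e11 m/AU = 1.54088e+12 m. U = -GM*m/r = -(6.674e-11 * 4.89294e+30 * 10000.0) / 1.54088e+12 = -2.119e+12

-2.119e+12 J


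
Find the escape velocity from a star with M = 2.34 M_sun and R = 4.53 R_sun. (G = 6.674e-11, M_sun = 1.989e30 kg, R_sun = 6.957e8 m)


M = 2.34 * 1.989e30 kg = 4.65426e+30 kg; R = 4.53 * 6.957e8 m = 3.151521e+09 m. v_esc = sqrt(2GM/R) = sqrt(2 * 6.674e-11 * 4.65426e+30 / 3.151521e+09) = 443990.1308

443990.1308 m/s


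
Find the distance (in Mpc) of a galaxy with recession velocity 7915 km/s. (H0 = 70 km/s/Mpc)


d = v / H0 = 7915 / 70 = 113.0714

113.0714 Mpc


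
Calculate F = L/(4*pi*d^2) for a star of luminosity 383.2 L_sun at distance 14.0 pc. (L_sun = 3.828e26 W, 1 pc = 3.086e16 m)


F = L / (4*pi*d^2) = 1.467e+29 / (4*pi*(4.320e+17)^2) = 6.254e-08

6.254e-08 W/m^2


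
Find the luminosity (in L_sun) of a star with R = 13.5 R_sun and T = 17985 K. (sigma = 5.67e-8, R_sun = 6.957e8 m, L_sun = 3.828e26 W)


R = 13.5 * 6.957e8 m = 9.39195e+09 m. L = 4*pi*R^2*sigma*T^4 = 4*pi*(9.39195e+09)^2 * 5.67e-8 * 17985^4 = 6.575764257e+30 W. L/L_sun = 6.575764257e+30 / 3.828e26 = 17178.0675

17178.0675 L_sun


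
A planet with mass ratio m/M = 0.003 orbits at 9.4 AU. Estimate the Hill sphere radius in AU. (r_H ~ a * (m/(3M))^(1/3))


r_H = a * (m/3M)^(1/3) = 9.4 * (0.003/3)^(1/3) = 0.94

0.94 AU


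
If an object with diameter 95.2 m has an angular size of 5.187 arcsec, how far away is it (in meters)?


D = size / theta_rad, theta_rad = 5.187 * pi/(180*3600) = 2.515e-05, D = 3.786e+06

3.786e+06 m


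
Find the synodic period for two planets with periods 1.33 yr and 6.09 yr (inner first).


1/P_syn = |1/P1 - 1/P2| = |1/1.33 - 1/6.09| => P_syn = 1.7016

1.7016 years


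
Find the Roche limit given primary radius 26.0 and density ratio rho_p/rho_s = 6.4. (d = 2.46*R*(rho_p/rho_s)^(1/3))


d_Roche = 2.46 * 26.0 * 6.4^(1/3) = 118.7504

118.7504


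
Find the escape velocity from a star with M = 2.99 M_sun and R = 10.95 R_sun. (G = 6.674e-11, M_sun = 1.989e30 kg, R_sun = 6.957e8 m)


M = 2.99 * 1.989e30 kg = 5.94711e+30 kg; R = 10.95 * 6.957e8 m = 7.617915e+09 m. v_esc = sqrt(2GM/R) = sqrt(2 * 6.674e-11 * 5.94711e+30 / 7.617915e+09) = 322807.0593

322807.0593 m/s


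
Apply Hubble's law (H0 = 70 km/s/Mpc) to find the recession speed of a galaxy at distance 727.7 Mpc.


v = H0 * d = 70 * 727.7 = 50939.0

50939.0 km/s


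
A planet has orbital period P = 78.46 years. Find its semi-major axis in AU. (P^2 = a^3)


a = P^(2/3) = 78.46^(2/3) = 18.3273

18.3273 AU


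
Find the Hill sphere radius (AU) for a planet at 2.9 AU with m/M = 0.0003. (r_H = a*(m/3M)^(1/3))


r_H = a * (m/3M)^(1/3) = 2.9 * (0.0003/3)^(1/3) = 0.1346

0.1346 AU


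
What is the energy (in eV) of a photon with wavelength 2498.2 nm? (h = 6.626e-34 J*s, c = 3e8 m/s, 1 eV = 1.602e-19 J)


E = hc/lambda = 6.626e-34 * 3e8 / 2.498e-06 = 7.957e-20 J = 0.4967 eV

0.4967 eV


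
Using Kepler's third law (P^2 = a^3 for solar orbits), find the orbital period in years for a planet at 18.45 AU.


P = a^(3/2) = 18.45^1.5 = 79.2491

79.2491 years


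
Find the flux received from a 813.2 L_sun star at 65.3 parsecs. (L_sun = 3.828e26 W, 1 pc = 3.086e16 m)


F = L / (4*pi*d^2) = 3.113e+29 / (4*pi*(2.015e+18)^2) = 6.100e-09

6.100e-09 W/m^2


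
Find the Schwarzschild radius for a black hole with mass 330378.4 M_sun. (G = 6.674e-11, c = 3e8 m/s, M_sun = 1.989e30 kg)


M = 330378.4 * 1.989e30 kg = 6.571226376e+35 kg. rs = 2GM/c^2 = 2 * 6.674e-11 * 6.571226376e+35 / (3e8)^2 = 9.746e+08

9.746e+08 m


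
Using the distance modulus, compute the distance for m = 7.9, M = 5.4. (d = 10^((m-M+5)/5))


d = 10^((m - M + 5)/5) = 10^((7.9 - 5.4 + 5)/5) = 31.6228

31.6228 pc


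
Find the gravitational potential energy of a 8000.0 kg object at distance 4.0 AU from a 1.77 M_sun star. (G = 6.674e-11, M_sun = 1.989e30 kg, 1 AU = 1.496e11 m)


M = 1.77 * 1.989e30 kg = 3.52053e+30 kg; r = 4.0 AU * 1.496e11 m/AU = 5.984e+11 m. U = -GM*m/r = -(6.674e-11 * 3.52053e+30 * 8000.0) / 5.984e+11 = -3.141e+12

-3.141e+12 J


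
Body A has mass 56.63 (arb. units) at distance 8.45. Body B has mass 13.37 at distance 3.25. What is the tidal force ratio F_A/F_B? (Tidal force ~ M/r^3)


Ratio = (M1/r1^3) / (M2/r2^3) = (56.63/8.45^3) / (13.37/3.25^3) = 0.241

0.241


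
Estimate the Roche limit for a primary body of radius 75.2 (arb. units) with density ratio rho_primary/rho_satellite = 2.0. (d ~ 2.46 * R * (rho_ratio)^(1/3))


d_Roche = 2.46 * 75.2 * 2.0^(1/3) = 233.0753

233.0753


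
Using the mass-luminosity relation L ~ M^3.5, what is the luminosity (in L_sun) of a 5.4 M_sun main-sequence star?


L/L_sun = (M/M_sun)^3.5 = 5.4^3.5 = 365.9133

365.9133 L_sun


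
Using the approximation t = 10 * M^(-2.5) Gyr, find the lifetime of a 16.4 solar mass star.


t = 10 * M^(-2.5) = 10 * 16.4^(-2.5) = 0.0092

0.0092 Gyr


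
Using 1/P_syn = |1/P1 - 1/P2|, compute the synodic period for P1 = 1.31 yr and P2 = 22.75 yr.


1/P_syn = |1/P1 - 1/P2| = |1/1.31 - 1/22.75| => P_syn = 1.39

1.39 years


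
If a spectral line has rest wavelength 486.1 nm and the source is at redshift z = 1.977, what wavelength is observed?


lam_obs = lam_emit * (1 + z) = 486.1 * (1 + 1.977) = 1447.1197

1447.1197 nm


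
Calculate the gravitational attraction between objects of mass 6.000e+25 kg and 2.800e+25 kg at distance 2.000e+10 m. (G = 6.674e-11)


F = G*m1*m2/r^2 = 6.674e-11 * 6.000e+25 * 2.800e+25 / (2.000e+10)^2 = 6.674e-11 * 1.680e+51 / 4.000e+20 = 2.803e+20

2.803e+20 N


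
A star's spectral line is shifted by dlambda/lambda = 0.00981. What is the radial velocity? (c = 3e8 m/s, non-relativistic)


v = (dlambda/lambda) * c = 0.00981 * 3e8 = 2.943e+06

2.943e+06 m/s


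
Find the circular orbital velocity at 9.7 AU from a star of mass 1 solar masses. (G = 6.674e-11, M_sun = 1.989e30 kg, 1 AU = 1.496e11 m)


v = sqrt(GM/r) = sqrt(6.674e-11 * 1.989e+30 / 1.451e+12) = 9564.4242

9564.4242 m/s


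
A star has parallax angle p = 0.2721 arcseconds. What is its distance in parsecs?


d = 1/p = 1/0.2721 = 3.6751

3.6751 pc


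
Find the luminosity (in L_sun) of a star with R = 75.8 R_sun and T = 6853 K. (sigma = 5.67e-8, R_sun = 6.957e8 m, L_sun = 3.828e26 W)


R = 75.8 * 6.957e8 m = 5.273406e+10 m. L = 4*pi*R^2*sigma*T^4 = 4*pi*(5.273406e+10)^2 * 5.67e-8 * 6853^4 = 4.370169364e+30 W. L/L_sun = 4.370169364e+30 / 3.828e26 = 11416.3254

11416.3254 L_sun


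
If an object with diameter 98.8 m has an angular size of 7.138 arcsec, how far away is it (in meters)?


D = size / theta_rad, theta_rad = 7.138 * pi/(180*3600) = 3.461e-05, D = 2.855e+06

2.855e+06 m


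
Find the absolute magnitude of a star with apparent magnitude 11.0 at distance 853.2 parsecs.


M = m - 5*log10(d) + 5 = 11.0 - 5*log10(853.2) + 5 = 1.3447

1.3447


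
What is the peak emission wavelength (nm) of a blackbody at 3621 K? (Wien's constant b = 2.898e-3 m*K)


lam_max = b / T = 2.898e-3 / 3621 = 8.003e-07 m = 800.3314 nm

800.3314 nm


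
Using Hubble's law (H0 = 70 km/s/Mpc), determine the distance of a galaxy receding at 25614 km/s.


d = v / H0 = 25614 / 70 = 365.9143

365.9143 Mpc


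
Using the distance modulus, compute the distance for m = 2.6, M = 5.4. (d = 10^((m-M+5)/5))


d = 10^((m - M + 5)/5) = 10^((2.6 - 5.4 + 5)/5) = 2.7542

2.7542 pc


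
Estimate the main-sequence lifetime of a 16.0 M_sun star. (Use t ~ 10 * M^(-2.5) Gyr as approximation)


t = 10 * M^(-2.5) = 10 * 16.0^(-2.5) = 0.0098

0.0098 Gyr


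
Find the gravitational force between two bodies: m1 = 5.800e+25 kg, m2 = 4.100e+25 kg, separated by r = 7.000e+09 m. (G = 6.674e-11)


F = G*m1*m2/r^2 = 6.674e-11 * 5.800e+25 * 4.100e+25 / (7.000e+09)^2 = 6.674e-11 * 2.378e+51 / 4.900e+19 = 3.239e+21

3.239e+21 N


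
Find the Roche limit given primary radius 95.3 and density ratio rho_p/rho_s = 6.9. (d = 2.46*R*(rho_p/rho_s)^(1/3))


d_Roche = 2.46 * 95.3 * 6.9^(1/3) = 446.318

446.318


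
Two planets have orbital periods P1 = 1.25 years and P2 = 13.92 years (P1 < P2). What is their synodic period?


1/P_syn = |1/P1 - 1/P2| = |1/1.25 - 1/13.92| => P_syn = 1.3733

1.3733 years


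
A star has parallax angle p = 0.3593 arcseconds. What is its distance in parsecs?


d = 1/p = 1/0.3593 = 2.7832

2.7832 pc


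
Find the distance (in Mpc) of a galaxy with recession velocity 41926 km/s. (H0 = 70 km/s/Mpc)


d = v / H0 = 41926 / 70 = 598.9429

598.9429 Mpc


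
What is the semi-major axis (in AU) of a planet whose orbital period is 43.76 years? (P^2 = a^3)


a = P^(2/3) = 43.76^(2/3) = 12.418

12.418 AU


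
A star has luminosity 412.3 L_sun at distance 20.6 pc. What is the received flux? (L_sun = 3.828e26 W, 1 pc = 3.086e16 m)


F = L / (4*pi*d^2) = 1.578e+29 / (4*pi*(6.357e+17)^2) = 3.108e-08

3.108e-08 W/m^2


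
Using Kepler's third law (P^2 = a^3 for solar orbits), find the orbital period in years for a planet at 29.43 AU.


P = a^(3/2) = 29.43^1.5 = 159.6561

159.6561 years


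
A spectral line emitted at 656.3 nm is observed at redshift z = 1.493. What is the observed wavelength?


lam_obs = lam_emit * (1 + z) = 656.3 * (1 + 1.493) = 1636.1559

1636.1559 nm


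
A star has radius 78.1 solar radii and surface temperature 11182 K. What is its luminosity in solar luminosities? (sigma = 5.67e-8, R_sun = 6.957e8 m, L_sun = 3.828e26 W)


R = 78.1 * 6.957e8 m = 5.433417e+10 m. L = 4*pi*R^2*sigma*T^4 = 4*pi*(5.433417e+10)^2 * 5.67e-8 * 11182^4 = 3.288644651e+31 W. L/L_sun = 3.288644651e+31 / 3.828e26 = 85910.2573

85910.2573 L_sun


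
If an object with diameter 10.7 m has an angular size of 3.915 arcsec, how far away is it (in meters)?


D = size / theta_rad, theta_rad = 3.915 * pi/(180*3600) = 1.898e-05, D = 563737.7846

563737.7846 m


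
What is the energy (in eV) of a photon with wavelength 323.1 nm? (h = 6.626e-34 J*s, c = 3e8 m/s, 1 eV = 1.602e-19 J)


E = hc/lambda = 6.626e-34 * 3e8 / 3.231e-07 = 6.152e-19 J = 3.8404 eV

3.8404 eV


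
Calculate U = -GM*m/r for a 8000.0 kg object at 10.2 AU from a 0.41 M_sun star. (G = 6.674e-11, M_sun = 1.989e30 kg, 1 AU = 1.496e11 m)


M = 0.41 * 1.989e30 kg = 8.1549e+29 kg; r = 10.2 AU * 1.496e11 m/AU = 1.52592e+12 m. U = -GM*m/r = -(6.674e-11 * 8.1549e+29 * 8000.0) / 1.52592e+12 = -2.853e+11

-2.853e+11 J


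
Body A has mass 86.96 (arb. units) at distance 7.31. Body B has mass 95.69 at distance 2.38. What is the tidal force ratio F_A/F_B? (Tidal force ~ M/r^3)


Ratio = (M1/r1^3) / (M2/r2^3) = (86.96/7.31^3) / (95.69/2.38^3) = 0.0314

0.0314


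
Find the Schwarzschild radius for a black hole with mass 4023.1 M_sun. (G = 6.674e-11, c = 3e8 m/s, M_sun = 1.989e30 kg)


M = 4023.1 * 1.989e30 kg = 8.0019459e+33 kg. rs = 2GM/c^2 = 2 * 6.674e-11 * 8.0019459e+33 / (3e8)^2 = 1.187e+07

1.187e+07 m


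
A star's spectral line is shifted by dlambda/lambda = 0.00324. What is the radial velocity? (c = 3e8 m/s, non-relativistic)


v = (dlambda/lambda) * c = 0.00324 * 3e8 = 972000.0

972000.0 m/s


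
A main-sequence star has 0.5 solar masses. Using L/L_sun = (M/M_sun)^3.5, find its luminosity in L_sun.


L/L_sun = (M/M_sun)^3.5 = 0.5^3.5 = 0.0884

0.0884 L_sun


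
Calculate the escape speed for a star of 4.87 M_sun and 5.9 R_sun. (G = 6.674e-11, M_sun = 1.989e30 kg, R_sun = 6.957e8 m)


M = 4.87 * 1.989e30 kg = 9.68643e+30 kg; R = 5.9 * 6.957e8 m = 4.10463e+09 m. v_esc = sqrt(2GM/R) = sqrt(2 * 6.674e-11 * 9.68643e+30 / 4.10463e+09) = 561245.6186

561245.6186 m/s


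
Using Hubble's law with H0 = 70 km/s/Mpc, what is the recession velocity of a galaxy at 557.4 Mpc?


v = H0 * d = 70 * 557.4 = 39018.0

39018.0 km/s


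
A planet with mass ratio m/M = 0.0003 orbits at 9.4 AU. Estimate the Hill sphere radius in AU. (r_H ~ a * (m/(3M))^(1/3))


r_H = a * (m/3M)^(1/3) = 9.4 * (0.0003/3)^(1/3) = 0.4363

0.4363 AU


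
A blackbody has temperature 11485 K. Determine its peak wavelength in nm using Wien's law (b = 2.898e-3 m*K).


lam_max = b / T = 2.898e-3 / 11485 = 2.523e-07 m = 252.3291 nm

252.3291 nm


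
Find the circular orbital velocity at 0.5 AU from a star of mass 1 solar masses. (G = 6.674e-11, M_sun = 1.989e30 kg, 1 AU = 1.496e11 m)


v = sqrt(GM/r) = sqrt(6.674e-11 * 1.989e+30 / 7.480e+10) = 42126.9186

42126.9186 m/s


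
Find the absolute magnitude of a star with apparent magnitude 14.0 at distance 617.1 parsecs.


M = m - 5*log10(d) + 5 = 14.0 - 5*log10(617.1) + 5 = 5.0482

5.0482


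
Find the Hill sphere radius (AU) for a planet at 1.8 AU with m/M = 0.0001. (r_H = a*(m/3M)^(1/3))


r_H = a * (m/3M)^(1/3) = 1.8 * (0.0001/3)^(1/3) = 0.0579

0.0579 AU


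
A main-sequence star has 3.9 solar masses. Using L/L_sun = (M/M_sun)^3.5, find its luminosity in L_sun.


L/L_sun = (M/M_sun)^3.5 = 3.9^3.5 = 117.1456

117.1456 L_sun


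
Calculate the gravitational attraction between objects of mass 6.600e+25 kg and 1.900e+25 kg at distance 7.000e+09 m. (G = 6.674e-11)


F = G*m1*m2/r^2 = 6.674e-11 * 6.600e+25 * 1.900e+25 / (7.000e+09)^2 = 6.674e-11 * 1.254e+51 / 4.900e+19 = 1.708e+21

1.708e+21 N


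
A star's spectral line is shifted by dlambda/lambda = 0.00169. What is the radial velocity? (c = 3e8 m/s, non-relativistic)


v = (dlambda/lambda) * c = 0.00169 * 3e8 = 507000.0

507000.0 m/s


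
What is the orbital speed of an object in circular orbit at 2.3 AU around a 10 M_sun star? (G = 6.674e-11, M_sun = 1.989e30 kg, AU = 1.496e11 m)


v = sqrt(GM/r) = sqrt(6.674e-11 * 1.989e+31 / 3.441e+11) = 62112.7529

62112.7529 m/s


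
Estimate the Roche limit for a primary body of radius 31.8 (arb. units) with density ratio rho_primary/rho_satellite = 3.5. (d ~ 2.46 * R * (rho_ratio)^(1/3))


d_Roche = 2.46 * 31.8 * 3.5^(1/3) = 118.7731

118.7731


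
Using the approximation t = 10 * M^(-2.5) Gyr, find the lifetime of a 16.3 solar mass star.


t = 10 * M^(-2.5) = 10 * 16.3^(-2.5) = 0.0093

0.0093 Gyr


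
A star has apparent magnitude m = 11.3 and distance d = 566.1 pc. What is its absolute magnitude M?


M = m - 5*log10(d) + 5 = 11.3 - 5*log10(566.1) + 5 = 2.5355

2.5355


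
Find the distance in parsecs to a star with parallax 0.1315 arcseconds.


d = 1/p = 1/0.1315 = 7.6046

7.6046 pc


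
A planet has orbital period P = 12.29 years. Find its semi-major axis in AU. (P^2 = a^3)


a = P^(2/3) = 12.29^(2/3) = 5.3256

5.3256 AU


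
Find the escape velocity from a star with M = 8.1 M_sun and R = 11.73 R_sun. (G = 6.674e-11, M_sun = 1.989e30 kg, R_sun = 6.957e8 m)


M = 8.1 * 1.989e30 kg = 1.61109e+31 kg; R = 11.73 * 6.957e8 m = 8.160561e+09 m. v_esc = sqrt(2GM/R) = sqrt(2 * 6.674e-11 * 1.61109e+31 / 8.160561e+09) = 513343.4113

513343.4113 m/s


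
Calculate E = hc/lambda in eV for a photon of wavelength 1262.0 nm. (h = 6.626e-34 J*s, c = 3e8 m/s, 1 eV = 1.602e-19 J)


E = hc/lambda = 6.626e-34 * 3e8 / 1.262e-06 = 1.575e-19 J = 0.9832 eV

0.9832 eV


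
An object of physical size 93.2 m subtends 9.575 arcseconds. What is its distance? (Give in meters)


D = size / theta_rad, theta_rad = 9.575 * pi/(180*3600) = 4.642e-05, D = 2.008e+06

2.008e+06 m


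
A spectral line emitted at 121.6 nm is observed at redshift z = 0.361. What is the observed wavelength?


lam_obs = lam_emit * (1 + z) = 121.6 * (1 + 0.361) = 165.4976

165.4976 nm


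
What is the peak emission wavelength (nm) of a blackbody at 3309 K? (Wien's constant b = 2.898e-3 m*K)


lam_max = b / T = 2.898e-3 / 3309 = 8.758e-07 m = 875.7933 nm

875.7933 nm


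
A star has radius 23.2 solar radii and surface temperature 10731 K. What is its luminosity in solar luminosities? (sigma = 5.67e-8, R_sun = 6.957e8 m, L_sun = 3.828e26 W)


R = 23.2 * 6.957e8 m = 1.614024e+10 m. L = 4*pi*R^2*sigma*T^4 = 4*pi*(1.614024e+10)^2 * 5.67e-8 * 10731^4 = 2.461351728e+30 W. L/L_sun = 2.461351728e+30 / 3.828e26 = 6429.8634

6429.8634 L_sun


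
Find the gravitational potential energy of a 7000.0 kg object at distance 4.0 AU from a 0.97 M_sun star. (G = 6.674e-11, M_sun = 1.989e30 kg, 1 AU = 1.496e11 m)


M = 0.97 * 1.989e30 kg = 1.92933e+30 kg; r = 4.0 AU * 1.496e11 m/AU = 5.984e+11 m. U = -GM*m/r = -(6.674e-11 * 1.92933e+30 * 7000.0) / 5.984e+11 = -1.506e+12

-1.506e+12 J


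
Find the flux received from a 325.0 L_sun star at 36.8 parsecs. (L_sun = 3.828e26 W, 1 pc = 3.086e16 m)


F = L / (4*pi*d^2) = 1.244e+29 / (4*pi*(1.136e+18)^2) = 7.676e-09

7.676e-09 W/m^2


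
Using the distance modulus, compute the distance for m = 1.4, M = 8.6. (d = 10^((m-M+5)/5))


d = 10^((m - M + 5)/5) = 10^((1.4 - 8.6 + 5)/5) = 0.3631

0.3631 pc


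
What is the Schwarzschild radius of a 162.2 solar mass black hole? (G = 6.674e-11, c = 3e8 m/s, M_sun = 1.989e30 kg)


M = 162.2 * 1.989e30 kg = 3.226158e+32 kg. rs = 2GM/c^2 = 2 * 6.674e-11 * 3.226158e+32 / (3e8)^2 = 478475.0776

478475.0776 m


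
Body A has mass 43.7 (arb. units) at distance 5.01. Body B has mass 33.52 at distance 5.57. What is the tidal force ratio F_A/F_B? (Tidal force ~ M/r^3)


Ratio = (M1/r1^3) / (M2/r2^3) = (43.7/5.01^3) / (33.52/5.57^3) = 1.7916

1.7916


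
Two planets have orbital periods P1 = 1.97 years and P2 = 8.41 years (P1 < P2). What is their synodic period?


1/P_syn = |1/P1 - 1/P2| = |1/1.97 - 1/8.41| => P_syn = 2.5726

2.5726 years


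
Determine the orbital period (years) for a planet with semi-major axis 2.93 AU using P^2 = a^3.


P = a^(3/2) = 2.93^1.5 = 5.0154

5.0154 years


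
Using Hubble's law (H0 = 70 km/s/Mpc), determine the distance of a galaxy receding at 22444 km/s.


d = v / H0 = 22444 / 70 = 320.6286

320.6286 Mpc


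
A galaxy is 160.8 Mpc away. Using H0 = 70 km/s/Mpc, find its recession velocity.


v = H0 * d = 70 * 160.8 = 11256.0

11256.0 km/s


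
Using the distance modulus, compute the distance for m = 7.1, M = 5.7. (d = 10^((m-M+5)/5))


d = 10^((m - M + 5)/5) = 10^((7.1 - 5.7 + 5)/5) = 19.0546

19.0546 pc


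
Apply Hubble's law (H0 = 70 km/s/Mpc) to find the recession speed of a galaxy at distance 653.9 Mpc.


v = H0 * d = 70 * 653.9 = 45773.0

45773.0 km/s


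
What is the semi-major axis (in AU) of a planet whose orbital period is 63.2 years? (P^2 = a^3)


a = P^(2/3) = 63.2^(2/3) = 15.8664

15.8664 AU


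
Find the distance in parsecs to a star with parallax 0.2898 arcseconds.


d = 1/p = 1/0.2898 = 3.4507

3.4507 pc


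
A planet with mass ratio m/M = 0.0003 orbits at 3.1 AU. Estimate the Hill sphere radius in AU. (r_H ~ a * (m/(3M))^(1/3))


r_H = a * (m/3M)^(1/3) = 3.1 * (0.0003/3)^(1/3) = 0.1439

0.1439 AU


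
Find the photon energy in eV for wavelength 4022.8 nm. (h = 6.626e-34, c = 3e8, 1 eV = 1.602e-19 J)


E = hc/lambda = 6.626e-34 * 3e8 / 4.023e-06 = 4.941e-20 J = 0.3084 eV

0.3084 eV


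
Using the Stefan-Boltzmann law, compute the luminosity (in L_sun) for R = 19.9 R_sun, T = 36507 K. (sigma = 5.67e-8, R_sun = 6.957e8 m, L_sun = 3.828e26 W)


R = 19.9 * 6.957e8 m = 1.384443e+10 m. L = 4*pi*R^2*sigma*T^4 = 4*pi*(1.384443e+10)^2 * 5.67e-8 * 36507^4 = 2.42575908e+32 W. L/L_sun = 2.42575908e+32 / 3.828e26 = 633688.37

633688.37 L_sun


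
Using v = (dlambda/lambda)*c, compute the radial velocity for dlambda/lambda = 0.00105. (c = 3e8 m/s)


v = (dlambda/lambda) * c = 0.00105 * 3e8 = 315000.0

315000.0 m/s


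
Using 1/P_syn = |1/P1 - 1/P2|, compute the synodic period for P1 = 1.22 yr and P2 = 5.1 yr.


1/P_syn = |1/P1 - 1/P2| = |1/1.22 - 1/5.1| => P_syn = 1.6036

1.6036 years


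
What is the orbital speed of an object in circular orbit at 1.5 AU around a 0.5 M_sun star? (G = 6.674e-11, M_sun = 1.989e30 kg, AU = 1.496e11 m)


v = sqrt(GM/r) = sqrt(6.674e-11 * 9.945e+29 / 2.244e+11) = 17198.2425

17198.2425 m/s


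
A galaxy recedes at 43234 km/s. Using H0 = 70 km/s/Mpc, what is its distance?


d = v / H0 = 43234 / 70 = 617.6286

617.6286 Mpc


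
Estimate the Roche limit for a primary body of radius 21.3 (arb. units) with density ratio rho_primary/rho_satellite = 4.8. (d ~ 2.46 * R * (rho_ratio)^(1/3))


d_Roche = 2.46 * 21.3 * 4.8^(1/3) = 88.3884

88.3884


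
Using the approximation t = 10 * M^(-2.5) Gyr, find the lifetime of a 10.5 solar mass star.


t = 10 * M^(-2.5) = 10 * 10.5^(-2.5) = 0.028

0.028 Gyr


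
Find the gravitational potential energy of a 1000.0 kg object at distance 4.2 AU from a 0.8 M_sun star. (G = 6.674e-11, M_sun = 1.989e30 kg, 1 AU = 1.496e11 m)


M = 0.8 * 1.989e30 kg = 1.5912e+30 kg; r = 4.2 AU * 1.496e11 m/AU = 6.2832e+11 m. U = -GM*m/r = -(6.674e-11 * 1.5912e+30 * 1000.0) / 6.2832e+11 = -1.690e+11

-1.690e+11 J


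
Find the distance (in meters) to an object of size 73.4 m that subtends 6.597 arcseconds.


D = size / theta_rad, theta_rad = 6.597 * pi/(180*3600) = 3.198e-05, D = 2.295e+06

2.295e+06 m


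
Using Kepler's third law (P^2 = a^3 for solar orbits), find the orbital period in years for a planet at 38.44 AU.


P = a^(3/2) = 38.44^1.5 = 238.328

238.328 years


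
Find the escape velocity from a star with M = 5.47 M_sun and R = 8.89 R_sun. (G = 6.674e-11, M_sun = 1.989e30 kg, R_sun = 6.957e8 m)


M = 5.47 * 1.989e30 kg = 1.087983e+31 kg; R = 8.89 * 6.957e8 m = 6.184773e+09 m. v_esc = sqrt(2GM/R) = sqrt(2 * 6.674e-11 * 1.087983e+31 / 6.184773e+09) = 484570.835

484570.835 m/s


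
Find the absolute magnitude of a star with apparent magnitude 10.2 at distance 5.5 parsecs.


M = m - 5*log10(d) + 5 = 10.2 - 5*log10(5.5) + 5 = 11.4982

11.4982


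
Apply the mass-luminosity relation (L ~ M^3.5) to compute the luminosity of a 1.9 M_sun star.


L/L_sun = (M/M_sun)^3.5 = 1.9^3.5 = 9.4545

9.4545 L_sun


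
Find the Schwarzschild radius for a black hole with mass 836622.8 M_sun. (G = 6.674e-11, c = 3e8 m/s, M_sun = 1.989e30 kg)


M = 836622.8 * 1.989e30 kg = 1.664042749e+36 kg. rs = 2GM/c^2 = 2 * 6.674e-11 * 1.664042749e+36 / (3e8)^2 = 2.468e+09

2.468e+09 m


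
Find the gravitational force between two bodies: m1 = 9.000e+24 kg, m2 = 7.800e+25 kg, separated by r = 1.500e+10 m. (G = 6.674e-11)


F = G*m1*m2/r^2 = 6.674e-11 * 9.000e+24 * 7.800e+25 / (1.500e+10)^2 = 6.674e-11 * 7.020e+50 / 2.250e+20 = 2.082e+20

2.082e+20 N


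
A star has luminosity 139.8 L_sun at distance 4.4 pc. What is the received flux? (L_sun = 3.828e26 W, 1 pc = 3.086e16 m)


F = L / (4*pi*d^2) = 5.352e+28 / (4*pi*(1.358e+17)^2) = 2.310e-07

2.310e-07 W/m^2


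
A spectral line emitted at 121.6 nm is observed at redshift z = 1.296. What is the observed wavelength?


lam_obs = lam_emit * (1 + z) = 121.6 * (1 + 1.296) = 279.1936

279.1936 nm


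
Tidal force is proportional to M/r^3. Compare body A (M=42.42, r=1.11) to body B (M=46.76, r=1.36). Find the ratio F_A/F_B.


Ratio = (M1/r1^3) / (M2/r2^3) = (42.42/1.11^3) / (46.76/1.36^3) = 1.6686

1.6686


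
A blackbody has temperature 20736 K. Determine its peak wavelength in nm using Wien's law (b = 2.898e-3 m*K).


lam_max = b / T = 2.898e-3 / 20736 = 1.398e-07 m = 139.7569 nm

139.7569 nm


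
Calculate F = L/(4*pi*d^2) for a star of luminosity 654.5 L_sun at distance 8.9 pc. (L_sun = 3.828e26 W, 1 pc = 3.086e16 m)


F = L / (4*pi*d^2) = 2.505e+29 / (4*pi*(2.747e+17)^2) = 2.643e-07

2.643e-07 W/m^2


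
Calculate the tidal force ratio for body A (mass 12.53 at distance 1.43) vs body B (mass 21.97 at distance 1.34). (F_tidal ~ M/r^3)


Ratio = (M1/r1^3) / (M2/r2^3) = (12.53/1.43^3) / (21.97/1.34^3) = 0.4693

0.4693


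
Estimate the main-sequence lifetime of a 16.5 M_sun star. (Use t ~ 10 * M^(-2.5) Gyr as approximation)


t = 10 * M^(-2.5) = 10 * 16.5^(-2.5) = 0.009

0.009 Gyr


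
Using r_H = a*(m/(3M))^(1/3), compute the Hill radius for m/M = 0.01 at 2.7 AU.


r_H = a * (m/3M)^(1/3) = 2.7 * (0.01/3)^(1/3) = 0.4033

0.4033 AU


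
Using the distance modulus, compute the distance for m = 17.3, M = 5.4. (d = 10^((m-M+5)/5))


d = 10^((m - M + 5)/5) = 10^((17.3 - 5.4 + 5)/5) = 2398.8329

2398.8329 pc


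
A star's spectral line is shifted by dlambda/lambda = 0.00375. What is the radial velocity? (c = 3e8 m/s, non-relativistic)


v = (dlambda/lambda) * c = 0.00375 * 3e8 = 1.125e+06

1.125e+06 m/s


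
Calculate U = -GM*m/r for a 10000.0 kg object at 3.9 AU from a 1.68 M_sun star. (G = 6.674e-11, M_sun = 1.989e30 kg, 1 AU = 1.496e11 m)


M = 1.68 * 1.989e30 kg = 3.34152e+30 kg; r = 3.9 AU * 1.496e11 m/AU = 5.8344e+11 m. U = -GM*m/r = -(6.674e-11 * 3.34152e+30 * 10000.0) / 5.8344e+11 = -3.822e+12

-3.822e+12 J


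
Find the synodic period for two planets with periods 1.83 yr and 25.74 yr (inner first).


1/P_syn = |1/P1 - 1/P2| = |1/1.83 - 1/25.74| => P_syn = 1.9701

1.9701 years


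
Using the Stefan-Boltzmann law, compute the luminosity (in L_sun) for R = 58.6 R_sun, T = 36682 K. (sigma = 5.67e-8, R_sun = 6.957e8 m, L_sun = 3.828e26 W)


R = 58.6 * 6.957e8 m = 4.076802e+10 m. L = 4*pi*R^2*sigma*T^4 = 4*pi*(4.076802e+10)^2 * 5.67e-8 * 36682^4 = 2.144095808e+33 W. L/L_sun = 2.144095808e+33 / 3.828e26 = 5.601e+06

5.601e+06 L_sun


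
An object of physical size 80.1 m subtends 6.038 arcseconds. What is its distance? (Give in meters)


D = size / theta_rad, theta_rad = 6.038 * pi/(180*3600) = 2.927e-05, D = 2.736e+06

2.736e+06 m


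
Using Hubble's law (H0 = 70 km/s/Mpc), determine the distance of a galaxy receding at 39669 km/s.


d = v / H0 = 39669 / 70 = 566.7

566.7 Mpc


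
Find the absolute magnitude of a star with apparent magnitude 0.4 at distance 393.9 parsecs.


M = m - 5*log10(d) + 5 = 0.4 - 5*log10(393.9) + 5 = -7.5769

-7.5769


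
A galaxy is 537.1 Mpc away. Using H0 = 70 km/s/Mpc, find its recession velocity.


v = H0 * d = 70 * 537.1 = 37597.0

37597.0 km/s


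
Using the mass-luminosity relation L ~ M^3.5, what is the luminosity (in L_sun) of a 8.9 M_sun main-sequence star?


L/L_sun = (M/M_sun)^3.5 = 8.9^3.5 = 2103.1247

2103.1247 L_sun


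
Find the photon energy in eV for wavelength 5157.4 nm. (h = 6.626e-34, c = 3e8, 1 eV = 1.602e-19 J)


E = hc/lambda = 6.626e-34 * 3e8 / 5.157e-06 = 3.854e-20 J = 0.2406 eV

0.2406 eV


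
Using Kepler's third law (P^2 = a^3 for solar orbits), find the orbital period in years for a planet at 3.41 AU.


P = a^(3/2) = 3.41^1.5 = 6.297

6.297 years


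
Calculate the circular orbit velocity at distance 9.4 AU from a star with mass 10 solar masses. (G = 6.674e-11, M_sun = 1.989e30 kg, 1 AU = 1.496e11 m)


v = sqrt(GM/r) = sqrt(6.674e-11 * 1.989e+31 / 1.406e+12) = 30724.2131

30724.2131 m/s


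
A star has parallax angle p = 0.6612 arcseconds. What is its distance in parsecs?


d = 1/p = 1/0.6612 = 1.5124

1.5124 pc


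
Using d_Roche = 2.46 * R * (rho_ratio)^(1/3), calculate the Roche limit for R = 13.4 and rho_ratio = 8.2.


d_Roche = 2.46 * 13.4 * 8.2^(1/3) = 66.4729

66.4729


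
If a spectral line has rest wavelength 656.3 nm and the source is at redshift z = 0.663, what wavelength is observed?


lam_obs = lam_emit * (1 + z) = 656.3 * (1 + 0.663) = 1091.4269

1091.4269 nm


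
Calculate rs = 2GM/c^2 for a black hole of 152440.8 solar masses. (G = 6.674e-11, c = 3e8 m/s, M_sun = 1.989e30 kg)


M = 152440.8 * 1.989e30 kg = 3.032047512e+35 kg. rs = 2GM/c^2 = 2 * 6.674e-11 * 3.032047512e+35 / (3e8)^2 = 4.497e+08

4.497e+08 m


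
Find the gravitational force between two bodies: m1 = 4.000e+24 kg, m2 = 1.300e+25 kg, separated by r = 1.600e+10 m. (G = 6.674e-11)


F = G*m1*m2/r^2 = 6.674e-11 * 4.000e+24 * 1.300e+25 / (1.600e+10)^2 = 6.674e-11 * 5.200e+49 / 2.560e+20 = 1.356e+19

1.356e+19 N


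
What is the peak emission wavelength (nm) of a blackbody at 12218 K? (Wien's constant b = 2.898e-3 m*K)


lam_max = b / T = 2.898e-3 / 12218 = 2.372e-07 m = 237.191 nm

237.191 nm


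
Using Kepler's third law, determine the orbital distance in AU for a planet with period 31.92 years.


a = P^(2/3) = 31.92^(2/3) = 10.0626

10.0626 AU


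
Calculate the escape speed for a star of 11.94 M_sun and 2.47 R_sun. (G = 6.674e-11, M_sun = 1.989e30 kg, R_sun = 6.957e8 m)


M = 11.94 * 1.989e30 kg = 2.374866e+31 kg; R = 2.47 * 6.957e8 m = 1.718379e+09 m. v_esc = sqrt(2GM/R) = sqrt(2 * 6.674e-11 * 2.374866e+31 / 1.718379e+09) = 1.358e+06

1.358e+06 m/s


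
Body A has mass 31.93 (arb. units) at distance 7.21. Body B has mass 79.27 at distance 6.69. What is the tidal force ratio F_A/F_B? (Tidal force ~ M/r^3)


Ratio = (M1/r1^3) / (M2/r2^3) = (31.93/7.21^3) / (79.27/6.69^3) = 0.3218

0.3218


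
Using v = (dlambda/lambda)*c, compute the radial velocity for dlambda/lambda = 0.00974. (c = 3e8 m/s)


v = (dlambda/lambda) * c = 0.00974 * 3e8 = 2.922e+06

2.922e+06 m/s


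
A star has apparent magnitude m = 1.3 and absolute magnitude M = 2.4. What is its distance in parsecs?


d = 10^((m - M + 5)/5) = 10^((1.3 - 2.4 + 5)/5) = 6.0256

6.0256 pc
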